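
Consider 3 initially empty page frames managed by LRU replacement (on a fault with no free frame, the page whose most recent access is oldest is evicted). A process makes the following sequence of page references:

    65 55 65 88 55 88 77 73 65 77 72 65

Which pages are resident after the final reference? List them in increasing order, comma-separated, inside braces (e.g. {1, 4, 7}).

{65, 72, 77}

65 → miss, frames [65]
55 → miss, frames [65, 55]
65 → hit
88 → miss, frames [55, 65, 88]
55 → hit
88 → hit
77 → miss, evict 65, frames [55, 88, 77]
73 → miss, evict 55, frames [88, 77, 73]
65 → miss, evict 88, frames [77, 73, 65]
77 → hit
72 → miss, evict 73, frames [65, 77, 72]
65 → hit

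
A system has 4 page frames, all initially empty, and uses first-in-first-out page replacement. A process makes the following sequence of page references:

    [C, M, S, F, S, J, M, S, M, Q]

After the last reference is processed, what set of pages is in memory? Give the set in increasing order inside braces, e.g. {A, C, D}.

C -> fault, frames {C}
M -> fault, frames {C,M}
S -> fault, frames {C,M,S}
F -> fault, frames {C,M,S,F}
S -> hit
J -> fault, evict C, frames {M,S,F,J}
M -> hit
S -> hit
M -> hit
Q -> fault, evict M, frames {S,F,J,Q}

{F, J, Q, S}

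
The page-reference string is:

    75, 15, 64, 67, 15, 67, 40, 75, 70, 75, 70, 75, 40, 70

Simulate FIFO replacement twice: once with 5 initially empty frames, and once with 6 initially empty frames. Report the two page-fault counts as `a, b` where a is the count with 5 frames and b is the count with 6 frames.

7, 6

5 frames: F F F F . . F . F F . . . . → 7 faults.
6 frames: F F F F . . F . F . . . . . → 6 faults.
6 < 7: adding a frame reduced faults, as is typical.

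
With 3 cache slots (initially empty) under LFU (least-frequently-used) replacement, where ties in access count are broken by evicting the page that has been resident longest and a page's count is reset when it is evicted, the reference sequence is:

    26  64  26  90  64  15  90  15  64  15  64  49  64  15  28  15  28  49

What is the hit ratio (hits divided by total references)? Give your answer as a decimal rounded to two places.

26: miss, frames {26}
64: miss, frames {26,64}
26: hit
90: miss, frames {26,64,90}
64: hit
15: miss, evict 90, frames {26,64,15}
90: miss, evict 15, frames {26,64,90}
15: miss, evict 90, frames {26,64,15}
64: hit
15: hit
64: hit
49: miss, evict 26, frames {64,15,49}
64: hit
15: hit
28: miss, evict 49, frames {64,15,28}
15: hit
28: hit
49: miss, evict 28, frames {64,15,49}
Hits: 9 of 18 references → 9/18 = 0.5000.

0.50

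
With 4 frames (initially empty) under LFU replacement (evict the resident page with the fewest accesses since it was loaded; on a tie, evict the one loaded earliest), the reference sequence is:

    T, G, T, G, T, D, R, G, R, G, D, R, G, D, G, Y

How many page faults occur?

5

T: miss, frames [T]
G: miss, frames [T, G]
T: hit
G: hit
T: hit
D: miss, frames [T, G, D]
R: miss, frames [T, G, D, R]
G: hit
R: hit
G: hit
D: hit
R: hit
G: hit
D: hit
G: hit
Y: miss, evict T, frames [G, D, R, Y]
Page faults: 5.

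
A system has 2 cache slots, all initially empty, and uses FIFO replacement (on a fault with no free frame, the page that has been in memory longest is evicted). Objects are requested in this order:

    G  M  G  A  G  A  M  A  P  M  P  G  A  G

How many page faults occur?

G: fault, frames {G}
M: fault, frames {G,M}
G: hit
A: fault, evict G, frames {M,A}
G: fault, evict M, frames {A,G}
A: hit
M: fault, evict A, frames {G,M}
A: fault, evict G, frames {M,A}
P: fault, evict M, frames {A,P}
M: fault, evict A, frames {P,M}
P: hit
G: fault, evict P, frames {M,G}
A: fault, evict M, frames {G,A}
G: hit
Page faults: 10.

10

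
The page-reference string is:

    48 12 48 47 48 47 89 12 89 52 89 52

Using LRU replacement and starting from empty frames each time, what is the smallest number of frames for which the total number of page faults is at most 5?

f=1: 12 faults
f=2: 6 faults
f=3: 6 faults
f=4: 5 faults
f=5: 5 faults
Smallest f with faults ≤ 5 is 4.

4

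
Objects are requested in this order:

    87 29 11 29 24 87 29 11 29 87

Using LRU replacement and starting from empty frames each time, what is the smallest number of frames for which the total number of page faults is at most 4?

4

f=1: 10 faults
f=2: 8 faults
f=3: 6 faults
f=4: 4 faults
Smallest f with faults ≤ 4 is 4.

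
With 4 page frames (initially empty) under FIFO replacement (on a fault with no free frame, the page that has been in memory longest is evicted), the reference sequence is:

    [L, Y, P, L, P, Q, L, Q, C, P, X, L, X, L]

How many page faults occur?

L: fault, frames [L]
Y: fault, frames [L, Y]
P: fault, frames [L, Y, P]
L: hit
P: hit
Q: fault, frames [L, Y, P, Q]
L: hit
Q: hit
C: fault, evict L, frames [Y, P, Q, C]
P: hit
X: fault, evict Y, frames [P, Q, C, X]
L: fault, evict P, frames [Q, C, X, L]
X: hit
L: hit
Page faults: 7.

7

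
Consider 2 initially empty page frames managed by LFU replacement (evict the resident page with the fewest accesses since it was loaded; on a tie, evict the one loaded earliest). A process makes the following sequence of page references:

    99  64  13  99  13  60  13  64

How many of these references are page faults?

6

99 -> miss, frames (99)
64 -> miss, frames (99 64)
13 -> miss, evict 99, frames (64 13)
99 -> miss, evict 64, frames (13 99)
13 -> hit
60 -> miss, evict 99, frames (13 60)
13 -> hit
64 -> miss, evict 60, frames (13 64)
Page faults: 6.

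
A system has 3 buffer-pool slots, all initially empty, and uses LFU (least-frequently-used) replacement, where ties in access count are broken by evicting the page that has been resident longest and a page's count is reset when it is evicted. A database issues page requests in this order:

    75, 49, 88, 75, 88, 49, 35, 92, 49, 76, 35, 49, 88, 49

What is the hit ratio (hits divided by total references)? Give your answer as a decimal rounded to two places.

75 → fault, frames [75]
49 → fault, frames [75, 49]
88 → fault, frames [75, 49, 88]
75 → hit
88 → hit
49 → hit
35 → fault, evict 75, frames [49, 88, 35]
92 → fault, evict 35, frames [49, 88, 92]
49 → hit
76 → fault, evict 92, frames [49, 88, 76]
35 → fault, evict 76, frames [49, 88, 35]
49 → hit
88 → hit
49 → hit
Hits: 7 of 14 references → 7/14 = 0.5000.

0.50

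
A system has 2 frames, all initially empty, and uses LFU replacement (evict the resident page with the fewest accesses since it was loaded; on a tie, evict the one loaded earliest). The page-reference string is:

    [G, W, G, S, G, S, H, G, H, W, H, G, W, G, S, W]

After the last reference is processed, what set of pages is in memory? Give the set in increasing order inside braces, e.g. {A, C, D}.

G -> miss, frames [G]
W -> miss, frames [G, W]
G -> hit
S -> miss, evict W, frames [G, S]
G -> hit
S -> hit
H -> miss, evict S, frames [G, H]
G -> hit
H -> hit
W -> miss, evict H, frames [G, W]
H -> miss, evict W, frames [G, H]
G -> hit
W -> miss, evict H, frames [G, W]
G -> hit
S -> miss, evict W, frames [G, S]
W -> miss, evict S, frames [G, W]

{G, W}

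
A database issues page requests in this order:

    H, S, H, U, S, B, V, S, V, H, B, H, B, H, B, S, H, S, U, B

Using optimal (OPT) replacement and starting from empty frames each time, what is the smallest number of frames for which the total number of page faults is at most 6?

4

f=1: 20 faults
f=2: 10 faults
f=3: 7 faults
f=4: 6 faults
f=5: 5 faults
Smallest f with faults ≤ 6 is 4.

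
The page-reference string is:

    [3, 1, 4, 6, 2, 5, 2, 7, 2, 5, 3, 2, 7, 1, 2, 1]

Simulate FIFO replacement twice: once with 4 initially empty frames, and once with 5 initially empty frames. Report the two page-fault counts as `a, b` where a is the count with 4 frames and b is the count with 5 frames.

10, 9

4 frames: F F F F F F . F . . F . . F F . → 10 faults.
5 frames: F F F F F F . F . . F . . F . . → 9 faults.
9 < 10: adding a frame reduced faults, as is typical.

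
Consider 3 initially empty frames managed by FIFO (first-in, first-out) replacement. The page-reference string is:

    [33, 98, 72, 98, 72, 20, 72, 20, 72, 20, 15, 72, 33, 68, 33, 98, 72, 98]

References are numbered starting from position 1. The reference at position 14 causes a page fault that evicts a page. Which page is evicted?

20

pos 1: 33 -> miss, frames (33)
pos 2: 98 -> miss, frames (33 98)
pos 3: 72 -> miss, frames (33 98 72)
pos 4: 98 -> hit
pos 5: 72 -> hit
pos 6: 20 -> miss, evict 33, frames (98 72 20)
pos 7: 72 -> hit
pos 8: 20 -> hit
pos 9: 72 -> hit
pos 10: 20 -> hit
pos 11: 15 -> miss, evict 98, frames (72 20 15)
pos 12: 72 -> hit
pos 13: 33 -> miss, evict 72, frames (20 15 33)
pos 14: 68 -> miss, evict 20, frames (15 33 68)
At position 14, page 20 is evicted.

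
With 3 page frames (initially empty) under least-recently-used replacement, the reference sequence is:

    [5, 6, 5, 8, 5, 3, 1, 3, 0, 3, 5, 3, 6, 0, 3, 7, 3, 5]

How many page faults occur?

5 → miss, frames [5]
6 → miss, frames [5, 6]
5 → hit
8 → miss, frames [6, 5, 8]
5 → hit
3 → miss, evict 6, frames [8, 5, 3]
1 → miss, evict 8, frames [5, 3, 1]
3 → hit
0 → miss, evict 5, frames [1, 3, 0]
3 → hit
5 → miss, evict 1, frames [0, 3, 5]
3 → hit
6 → miss, evict 0, frames [5, 3, 6]
0 → miss, evict 5, frames [3, 6, 0]
3 → hit
7 → miss, evict 6, frames [0, 3, 7]
3 → hit
5 → miss, evict 0, frames [7, 3, 5]
Page faults: 11.

11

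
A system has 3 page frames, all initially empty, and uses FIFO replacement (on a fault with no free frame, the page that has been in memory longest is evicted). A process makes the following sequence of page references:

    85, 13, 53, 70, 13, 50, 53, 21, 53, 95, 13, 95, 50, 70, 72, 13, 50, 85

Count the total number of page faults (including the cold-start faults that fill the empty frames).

15

85 → miss, frames (85)
13 → miss, frames (85 13)
53 → miss, frames (85 13 53)
70 → miss, evict 85, frames (13 53 70)
13 → hit
50 → miss, evict 13, frames (53 70 50)
53 → hit
21 → miss, evict 53, frames (70 50 21)
53 → miss, evict 70, frames (50 21 53)
95 → miss, evict 50, frames (21 53 95)
13 → miss, evict 21, frames (53 95 13)
95 → hit
50 → miss, evict 53, frames (95 13 50)
70 → miss, evict 95, frames (13 50 70)
72 → miss, evict 13, frames (50 70 72)
13 → miss, evict 50, frames (70 72 13)
50 → miss, evict 70, frames (72 13 50)
85 → miss, evict 72, frames (13 50 85)
Page faults: 15.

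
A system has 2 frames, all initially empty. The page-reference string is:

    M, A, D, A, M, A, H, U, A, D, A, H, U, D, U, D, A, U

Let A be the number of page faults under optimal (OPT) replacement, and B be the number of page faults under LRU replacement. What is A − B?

Under OPT: F F F . F . F F . F . F F . . . F . → 10 faults.
Under LRU: F F F . F . F F F F . F F F . . F F → 13 faults.
A − B = 10 − 13 = -3.

-3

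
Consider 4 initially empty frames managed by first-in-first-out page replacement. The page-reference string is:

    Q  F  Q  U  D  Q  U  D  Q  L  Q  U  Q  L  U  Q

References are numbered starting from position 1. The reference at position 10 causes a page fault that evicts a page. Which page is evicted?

Q

pos 1: Q: miss, frames {Q}
pos 2: F: miss, frames {Q,F}
pos 3: Q: hit
pos 4: U: miss, frames {Q,F,U}
pos 5: D: miss, frames {Q,F,U,D}
pos 6: Q: hit
pos 7: U: hit
pos 8: D: hit
pos 9: Q: hit
pos 10: L: miss, evict Q, frames {F,U,D,L}
At position 10, page Q is evicted.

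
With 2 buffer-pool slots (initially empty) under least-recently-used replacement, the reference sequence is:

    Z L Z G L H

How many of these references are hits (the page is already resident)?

1

Z → fault, frames (Z)
L → fault, frames (Z L)
Z → hit
G → fault, evict L, frames (Z G)
L → fault, evict Z, frames (G L)
H → fault, evict G, frames (L H)
Hits: 1.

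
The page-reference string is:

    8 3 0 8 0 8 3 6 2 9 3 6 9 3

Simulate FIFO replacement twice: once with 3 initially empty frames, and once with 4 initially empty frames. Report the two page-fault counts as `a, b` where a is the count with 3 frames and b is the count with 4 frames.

8, 7

3 frames: F F F . . . . F F F F F . . → 8 faults.
4 frames: F F F . . . . F F F F . . . → 7 faults.
7 < 8: adding a frame reduced faults, as is typical.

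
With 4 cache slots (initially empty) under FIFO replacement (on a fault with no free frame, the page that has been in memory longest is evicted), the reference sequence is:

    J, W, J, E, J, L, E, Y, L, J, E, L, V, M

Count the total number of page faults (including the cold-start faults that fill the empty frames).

J -> fault, frames (J)
W -> fault, frames (J W)
J -> hit
E -> fault, frames (J W E)
J -> hit
L -> fault, frames (J W E L)
E -> hit
Y -> fault, evict J, frames (W E L Y)
L -> hit
J -> fault, evict W, frames (E L Y J)
E -> hit
L -> hit
V -> fault, evict E, frames (L Y J V)
M -> fault, evict L, frames (Y J V M)
Page faults: 8.

8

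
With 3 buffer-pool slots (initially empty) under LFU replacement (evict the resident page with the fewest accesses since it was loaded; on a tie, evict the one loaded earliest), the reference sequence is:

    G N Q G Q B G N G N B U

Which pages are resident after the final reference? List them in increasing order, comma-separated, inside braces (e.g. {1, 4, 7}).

G -> miss, frames {G}
N -> miss, frames {G,N}
Q -> miss, frames {G,N,Q}
G -> hit
Q -> hit
B -> miss, evict N, frames {G,Q,B}
G -> hit
N -> miss, evict B, frames {G,Q,N}
G -> hit
N -> hit
B -> miss, evict Q, frames {G,N,B}
U -> miss, evict B, frames {G,N,U}

{G, N, U}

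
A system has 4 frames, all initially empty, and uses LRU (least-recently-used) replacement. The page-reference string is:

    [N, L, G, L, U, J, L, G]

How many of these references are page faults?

5

N → fault, frames [N]
L → fault, frames [N, L]
G → fault, frames [N, L, G]
L → hit
U → fault, frames [N, G, L, U]
J → fault, evict N, frames [G, L, U, J]
L → hit
G → hit
Page faults: 5.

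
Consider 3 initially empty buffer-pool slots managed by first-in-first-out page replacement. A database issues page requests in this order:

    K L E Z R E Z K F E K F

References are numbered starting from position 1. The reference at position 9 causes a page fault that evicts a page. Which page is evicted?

Z

pos 1: K: fault, frames [K]
pos 2: L: fault, frames [K, L]
pos 3: E: fault, frames [K, L, E]
pos 4: Z: fault, evict K, frames [L, E, Z]
pos 5: R: fault, evict L, frames [E, Z, R]
pos 6: E: hit
pos 7: Z: hit
pos 8: K: fault, evict E, frames [Z, R, K]
pos 9: F: fault, evict Z, frames [R, K, F]
At position 9, page Z is evicted.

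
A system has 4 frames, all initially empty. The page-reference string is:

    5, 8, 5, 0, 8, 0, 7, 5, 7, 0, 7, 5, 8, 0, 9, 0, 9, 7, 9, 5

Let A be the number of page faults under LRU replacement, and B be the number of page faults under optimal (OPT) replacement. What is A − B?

Under LRU: F F . F . . F . . . . . . . F . . F . F → 7 faults.
Under OPT: F F . F . . F . . . . . . . F . . . . . → 5 faults.
A − B = 7 − 5 = 2.

2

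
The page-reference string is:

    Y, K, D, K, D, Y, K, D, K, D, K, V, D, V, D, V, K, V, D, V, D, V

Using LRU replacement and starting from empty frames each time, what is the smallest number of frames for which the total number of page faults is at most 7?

f=1: 22 faults
f=2: 10 faults
f=3: 4 faults
f=4: 4 faults
Smallest f with faults ≤ 7 is 3.

3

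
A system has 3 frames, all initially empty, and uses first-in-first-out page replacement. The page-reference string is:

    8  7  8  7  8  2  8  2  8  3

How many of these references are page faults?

4

8: miss, frames {8}
7: miss, frames {8,7}
8: hit
7: hit
8: hit
2: miss, frames {8,7,2}
8: hit
2: hit
8: hit
3: miss, evict 8, frames {7,2,3}
Page faults: 4.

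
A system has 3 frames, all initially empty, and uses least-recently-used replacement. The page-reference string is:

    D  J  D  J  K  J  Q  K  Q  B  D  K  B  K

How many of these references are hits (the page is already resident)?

7

D: miss, frames (D)
J: miss, frames (D J)
D: hit
J: hit
K: miss, frames (D J K)
J: hit
Q: miss, evict D, frames (K J Q)
K: hit
Q: hit
B: miss, evict J, frames (K Q B)
D: miss, evict K, frames (Q B D)
K: miss, evict Q, frames (B D K)
B: hit
K: hit
Hits: 7.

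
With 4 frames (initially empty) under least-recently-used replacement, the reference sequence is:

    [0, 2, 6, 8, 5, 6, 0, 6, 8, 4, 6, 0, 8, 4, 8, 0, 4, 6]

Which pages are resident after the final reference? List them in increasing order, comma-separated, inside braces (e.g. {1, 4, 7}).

{0, 4, 6, 8}

0 → miss, frames (0)
2 → miss, frames (0 2)
6 → miss, frames (0 2 6)
8 → miss, frames (0 2 6 8)
5 → miss, evict 0, frames (2 6 8 5)
6 → hit
0 → miss, evict 2, frames (8 5 6 0)
6 → hit
8 → hit
4 → miss, evict 5, frames (0 6 8 4)
6 → hit
0 → hit
8 → hit
4 → hit
8 → hit
0 → hit
4 → hit
6 → hit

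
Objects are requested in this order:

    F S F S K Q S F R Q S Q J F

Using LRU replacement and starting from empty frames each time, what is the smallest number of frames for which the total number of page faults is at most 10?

f=1: 14 faults
f=2: 11 faults
f=3: 10 faults
f=4: 7 faults
f=5: 6 faults
f=6: 6 faults
Smallest f with faults ≤ 10 is 3.

3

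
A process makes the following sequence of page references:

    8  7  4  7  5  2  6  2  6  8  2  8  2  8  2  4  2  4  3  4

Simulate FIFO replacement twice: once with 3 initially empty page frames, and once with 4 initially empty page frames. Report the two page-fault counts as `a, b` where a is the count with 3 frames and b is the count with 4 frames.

10, 9

3 frames: F F F . F F F . . F . . . . . F F . F . → 10 faults.
4 frames: F F F . F F F . . F . . . . . F . . F . → 9 faults.
9 < 10: adding a frame reduced faults, as is typical.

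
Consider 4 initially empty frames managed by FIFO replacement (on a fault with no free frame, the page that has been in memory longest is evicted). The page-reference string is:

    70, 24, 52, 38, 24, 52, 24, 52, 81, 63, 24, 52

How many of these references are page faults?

70 -> miss, frames {70}
24 -> miss, frames {70,24}
52 -> miss, frames {70,24,52}
38 -> miss, frames {70,24,52,38}
24 -> hit
52 -> hit
24 -> hit
52 -> hit
81 -> miss, evict 70, frames {24,52,38,81}
63 -> miss, evict 24, frames {52,38,81,63}
24 -> miss, evict 52, frames {38,81,63,24}
52 -> miss, evict 38, frames {81,63,24,52}
Page faults: 8.

8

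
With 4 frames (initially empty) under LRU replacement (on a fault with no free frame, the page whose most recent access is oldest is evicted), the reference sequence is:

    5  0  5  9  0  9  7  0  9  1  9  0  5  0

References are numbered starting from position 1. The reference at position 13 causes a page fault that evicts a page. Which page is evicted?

pos 1: 5: fault, frames [5]
pos 2: 0: fault, frames [5, 0]
pos 3: 5: hit
pos 4: 9: fault, frames [0, 5, 9]
pos 5: 0: hit
pos 6: 9: hit
pos 7: 7: fault, frames [5, 0, 9, 7]
pos 8: 0: hit
pos 9: 9: hit
pos 10: 1: fault, evict 5, frames [7, 0, 9, 1]
pos 11: 9: hit
pos 12: 0: hit
pos 13: 5: fault, evict 7, frames [1, 9, 0, 5]
At position 13, page 7 is evicted.

7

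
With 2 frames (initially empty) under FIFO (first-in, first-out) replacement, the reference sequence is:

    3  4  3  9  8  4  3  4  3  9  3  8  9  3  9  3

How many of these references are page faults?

3 -> miss, frames [3]
4 -> miss, frames [3, 4]
3 -> hit
9 -> miss, evict 3, frames [4, 9]
8 -> miss, evict 4, frames [9, 8]
4 -> miss, evict 9, frames [8, 4]
3 -> miss, evict 8, frames [4, 3]
4 -> hit
3 -> hit
9 -> miss, evict 4, frames [3, 9]
3 -> hit
8 -> miss, evict 3, frames [9, 8]
9 -> hit
3 -> miss, evict 9, frames [8, 3]
9 -> miss, evict 8, frames [3, 9]
3 -> hit
Page faults: 10.

10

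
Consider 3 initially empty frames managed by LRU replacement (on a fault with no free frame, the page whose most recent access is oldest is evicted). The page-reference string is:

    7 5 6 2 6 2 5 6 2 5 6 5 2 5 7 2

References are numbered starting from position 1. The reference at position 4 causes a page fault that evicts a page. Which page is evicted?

pos 1: 7 → miss, frames [7]
pos 2: 5 → miss, frames [7, 5]
pos 3: 6 → miss, frames [7, 5, 6]
pos 4: 2 → miss, evict 7, frames [5, 6, 2]
At position 4, page 7 is evicted.

7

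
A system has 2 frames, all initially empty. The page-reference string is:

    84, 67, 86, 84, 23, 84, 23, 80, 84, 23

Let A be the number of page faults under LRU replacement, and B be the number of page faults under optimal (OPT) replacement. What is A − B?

Under LRU: F F F F F . . F F F → 8 faults.
Under OPT: F F F . F . . F . F → 6 faults.
A − B = 8 − 6 = 2.

2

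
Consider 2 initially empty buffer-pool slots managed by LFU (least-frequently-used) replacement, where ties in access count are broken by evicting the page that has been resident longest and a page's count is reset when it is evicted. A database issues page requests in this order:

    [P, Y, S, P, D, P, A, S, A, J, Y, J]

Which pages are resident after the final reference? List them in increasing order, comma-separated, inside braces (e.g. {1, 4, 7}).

{J, P}

P → fault, frames {P}
Y → fault, frames {P,Y}
S → fault, evict P, frames {Y,S}
P → fault, evict Y, frames {S,P}
D → fault, evict S, frames {P,D}
P → hit
A → fault, evict D, frames {P,A}
S → fault, evict A, frames {P,S}
A → fault, evict S, frames {P,A}
J → fault, evict A, frames {P,J}
Y → fault, evict J, frames {P,Y}
J → fault, evict Y, frames {P,J}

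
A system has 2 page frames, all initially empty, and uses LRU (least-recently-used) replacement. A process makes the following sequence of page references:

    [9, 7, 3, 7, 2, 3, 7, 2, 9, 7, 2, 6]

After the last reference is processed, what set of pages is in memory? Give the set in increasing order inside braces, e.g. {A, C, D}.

9: miss, frames [9]
7: miss, frames [9, 7]
3: miss, evict 9, frames [7, 3]
7: hit
2: miss, evict 3, frames [7, 2]
3: miss, evict 7, frames [2, 3]
7: miss, evict 2, frames [3, 7]
2: miss, evict 3, frames [7, 2]
9: miss, evict 7, frames [2, 9]
7: miss, evict 2, frames [9, 7]
2: miss, evict 9, frames [7, 2]
6: miss, evict 7, frames [2, 6]

{2, 6}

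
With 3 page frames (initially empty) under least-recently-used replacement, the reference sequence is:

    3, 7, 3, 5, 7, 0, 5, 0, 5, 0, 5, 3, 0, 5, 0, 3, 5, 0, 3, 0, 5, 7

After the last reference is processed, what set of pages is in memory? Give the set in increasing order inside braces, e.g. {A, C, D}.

3: fault, frames (3)
7: fault, frames (3 7)
3: hit
5: fault, frames (7 3 5)
7: hit
0: fault, evict 3, frames (5 7 0)
5: hit
0: hit
5: hit
0: hit
5: hit
3: fault, evict 7, frames (0 5 3)
0: hit
5: hit
0: hit
3: hit
5: hit
0: hit
3: hit
0: hit
5: hit
7: fault, evict 3, frames (0 5 7)

{0, 5, 7}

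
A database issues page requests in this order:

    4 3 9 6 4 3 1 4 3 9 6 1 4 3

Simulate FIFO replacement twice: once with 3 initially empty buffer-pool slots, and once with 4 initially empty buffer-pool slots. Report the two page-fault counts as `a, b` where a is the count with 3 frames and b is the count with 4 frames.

11, 12

3 frames: F F F F F F F . . F F . F F → 11 faults.
4 frames: F F F F . . F F F F F F F F → 12 faults.
12 > 11: adding a frame increased faults — Belady's anomaly.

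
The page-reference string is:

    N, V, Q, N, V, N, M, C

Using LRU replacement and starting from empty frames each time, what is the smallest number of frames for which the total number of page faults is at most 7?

f=1: 8 faults
f=2: 7 faults
f=3: 5 faults
f=4: 5 faults
f=5: 5 faults
Smallest f with faults ≤ 7 is 2.

2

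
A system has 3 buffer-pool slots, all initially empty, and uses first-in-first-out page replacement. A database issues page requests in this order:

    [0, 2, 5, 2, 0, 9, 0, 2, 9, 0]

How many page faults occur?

6

0 → miss, frames (0)
2 → miss, frames (0 2)
5 → miss, frames (0 2 5)
2 → hit
0 → hit
9 → miss, evict 0, frames (2 5 9)
0 → miss, evict 2, frames (5 9 0)
2 → miss, evict 5, frames (9 0 2)
9 → hit
0 → hit
Page faults: 6.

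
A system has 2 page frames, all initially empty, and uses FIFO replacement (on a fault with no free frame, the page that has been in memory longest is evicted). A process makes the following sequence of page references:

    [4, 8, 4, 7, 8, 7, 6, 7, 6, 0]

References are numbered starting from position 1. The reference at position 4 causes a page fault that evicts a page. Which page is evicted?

4

pos 1: 4 → fault, frames [4]
pos 2: 8 → fault, frames [4, 8]
pos 3: 4 → hit
pos 4: 7 → fault, evict 4, frames [8, 7]
At position 4, page 4 is evicted.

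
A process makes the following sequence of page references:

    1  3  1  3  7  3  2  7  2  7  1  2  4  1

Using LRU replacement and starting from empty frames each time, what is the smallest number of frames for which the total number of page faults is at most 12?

2

f=1: 14 faults
f=2: 9 faults
f=3: 6 faults
f=4: 5 faults
f=5: 5 faults
Smallest f with faults ≤ 12 is 2.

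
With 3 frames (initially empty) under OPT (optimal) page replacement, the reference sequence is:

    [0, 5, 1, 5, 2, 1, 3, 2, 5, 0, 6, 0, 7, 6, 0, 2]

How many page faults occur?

0 -> miss, frames [0]
5 -> miss, frames [0, 5]
1 -> miss, frames [0, 5, 1]
5 -> hit
2 -> miss, evict 0, frames [5, 1, 2]
1 -> hit
3 -> miss, evict 1, frames [5, 2, 3]
2 -> hit
5 -> hit
0 -> miss, evict 3, frames [5, 2, 0]
6 -> miss, evict 5, frames [2, 0, 6]
0 -> hit
7 -> miss, evict 2, frames [0, 6, 7]
6 -> hit
0 -> hit
2 -> miss, evict 7, frames [0, 6, 2]
Page faults: 9.

9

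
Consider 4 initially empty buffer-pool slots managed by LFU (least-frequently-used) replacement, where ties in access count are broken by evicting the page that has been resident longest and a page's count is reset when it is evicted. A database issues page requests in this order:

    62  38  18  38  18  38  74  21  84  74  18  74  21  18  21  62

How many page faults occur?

9

62 → miss, frames (62)
38 → miss, frames (62 38)
18 → miss, frames (62 38 18)
38 → hit
18 → hit
38 → hit
74 → miss, frames (62 38 18 74)
21 → miss, evict 62, frames (38 18 74 21)
84 → miss, evict 74, frames (38 18 21 84)
74 → miss, evict 21, frames (38 18 84 74)
18 → hit
74 → hit
21 → miss, evict 84, frames (38 18 74 21)
18 → hit
21 → hit
62 → miss, evict 74, frames (38 18 21 62)
Page faults: 9.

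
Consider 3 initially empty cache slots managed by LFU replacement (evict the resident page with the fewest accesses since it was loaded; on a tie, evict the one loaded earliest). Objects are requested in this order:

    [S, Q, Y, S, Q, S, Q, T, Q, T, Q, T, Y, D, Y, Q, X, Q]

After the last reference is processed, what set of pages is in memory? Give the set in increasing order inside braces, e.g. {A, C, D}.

{Q, T, X}

S: miss, frames [S]
Q: miss, frames [S, Q]
Y: miss, frames [S, Q, Y]
S: hit
Q: hit
S: hit
Q: hit
T: miss, evict Y, frames [S, Q, T]
Q: hit
T: hit
Q: hit
T: hit
Y: miss, evict S, frames [Q, T, Y]
D: miss, evict Y, frames [Q, T, D]
Y: miss, evict D, frames [Q, T, Y]
Q: hit
X: miss, evict Y, frames [Q, T, X]
Q: hit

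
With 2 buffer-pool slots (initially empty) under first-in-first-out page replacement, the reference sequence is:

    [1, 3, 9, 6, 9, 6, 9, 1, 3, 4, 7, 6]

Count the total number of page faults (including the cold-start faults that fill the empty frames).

1: miss, frames (1)
3: miss, frames (1 3)
9: miss, evict 1, frames (3 9)
6: miss, evict 3, frames (9 6)
9: hit
6: hit
9: hit
1: miss, evict 9, frames (6 1)
3: miss, evict 6, frames (1 3)
4: miss, evict 1, frames (3 4)
7: miss, evict 3, frames (4 7)
6: miss, evict 4, frames (7 6)
Page faults: 9.

9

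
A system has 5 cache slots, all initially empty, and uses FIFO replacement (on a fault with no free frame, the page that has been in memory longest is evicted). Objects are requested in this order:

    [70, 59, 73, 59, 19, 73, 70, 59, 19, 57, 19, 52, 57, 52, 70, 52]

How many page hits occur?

9

70 -> miss, frames (70)
59 -> miss, frames (70 59)
73 -> miss, frames (70 59 73)
59 -> hit
19 -> miss, frames (70 59 73 19)
73 -> hit
70 -> hit
59 -> hit
19 -> hit
57 -> miss, frames (70 59 73 19 57)
19 -> hit
52 -> miss, evict 70, frames (59 73 19 57 52)
57 -> hit
52 -> hit
70 -> miss, evict 59, frames (73 19 57 52 70)
52 -> hit
Hits: 9.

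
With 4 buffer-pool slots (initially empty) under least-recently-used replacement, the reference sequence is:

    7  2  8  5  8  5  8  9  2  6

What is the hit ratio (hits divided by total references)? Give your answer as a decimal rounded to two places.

7 → miss, frames [7]
2 → miss, frames [7, 2]
8 → miss, frames [7, 2, 8]
5 → miss, frames [7, 2, 8, 5]
8 → hit
5 → hit
8 → hit
9 → miss, evict 7, frames [2, 5, 8, 9]
2 → hit
6 → miss, evict 5, frames [8, 9, 2, 6]
Hits: 4 of 10 references → 4/10 = 0.4000.

0.40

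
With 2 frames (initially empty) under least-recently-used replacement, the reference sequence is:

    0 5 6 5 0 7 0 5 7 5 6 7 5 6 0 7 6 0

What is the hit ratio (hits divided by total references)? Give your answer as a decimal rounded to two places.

0 -> fault, frames (0)
5 -> fault, frames (0 5)
6 -> fault, evict 0, frames (5 6)
5 -> hit
0 -> fault, evict 6, frames (5 0)
7 -> fault, evict 5, frames (0 7)
0 -> hit
5 -> fault, evict 7, frames (0 5)
7 -> fault, evict 0, frames (5 7)
5 -> hit
6 -> fault, evict 7, frames (5 6)
7 -> fault, evict 5, frames (6 7)
5 -> fault, evict 6, frames (7 5)
6 -> fault, evict 7, frames (5 6)
0 -> fault, evict 5, frames (6 0)
7 -> fault, evict 6, frames (0 7)
6 -> fault, evict 0, frames (7 6)
0 -> fault, evict 7, frames (6 0)
Hits: 3 of 18 references → 3/18 = 0.1667.

0.17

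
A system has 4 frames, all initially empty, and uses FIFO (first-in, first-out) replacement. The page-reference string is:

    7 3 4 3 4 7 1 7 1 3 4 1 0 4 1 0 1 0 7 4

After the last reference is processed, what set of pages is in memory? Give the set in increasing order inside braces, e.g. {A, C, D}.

{0, 1, 4, 7}

7 -> miss, frames (7)
3 -> miss, frames (7 3)
4 -> miss, frames (7 3 4)
3 -> hit
4 -> hit
7 -> hit
1 -> miss, frames (7 3 4 1)
7 -> hit
1 -> hit
3 -> hit
4 -> hit
1 -> hit
0 -> miss, evict 7, frames (3 4 1 0)
4 -> hit
1 -> hit
0 -> hit
1 -> hit
0 -> hit
7 -> miss, evict 3, frames (4 1 0 7)
4 -> hit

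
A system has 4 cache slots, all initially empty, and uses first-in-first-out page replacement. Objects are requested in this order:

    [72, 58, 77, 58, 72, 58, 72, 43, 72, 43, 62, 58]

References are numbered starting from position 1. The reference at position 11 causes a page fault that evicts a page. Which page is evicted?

pos 1: 72: miss, frames (72)
pos 2: 58: miss, frames (72 58)
pos 3: 77: miss, frames (72 58 77)
pos 4: 58: hit
pos 5: 72: hit
pos 6: 58: hit
pos 7: 72: hit
pos 8: 43: miss, frames (72 58 77 43)
pos 9: 72: hit
pos 10: 43: hit
pos 11: 62: miss, evict 72, frames (58 77 43 62)
At position 11, page 72 is evicted.

72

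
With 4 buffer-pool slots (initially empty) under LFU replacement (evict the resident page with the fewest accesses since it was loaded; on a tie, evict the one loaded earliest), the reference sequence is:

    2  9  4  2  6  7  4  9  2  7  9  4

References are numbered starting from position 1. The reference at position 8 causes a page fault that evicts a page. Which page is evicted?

pos 1: 2 -> miss, frames (2)
pos 2: 9 -> miss, frames (2 9)
pos 3: 4 -> miss, frames (2 9 4)
pos 4: 2 -> hit
pos 5: 6 -> miss, frames (2 9 4 6)
pos 6: 7 -> miss, evict 9, frames (2 4 6 7)
pos 7: 4 -> hit
pos 8: 9 -> miss, evict 6, frames (2 4 7 9)
At position 8, page 6 is evicted.

6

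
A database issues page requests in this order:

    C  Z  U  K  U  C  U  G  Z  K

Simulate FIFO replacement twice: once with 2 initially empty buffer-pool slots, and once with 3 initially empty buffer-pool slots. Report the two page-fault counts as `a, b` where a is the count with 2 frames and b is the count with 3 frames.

9, 8

2 frames: F F F F . F F F F F → 9 faults.
3 frames: F F F F . F . F F F → 8 faults.
8 < 9: adding a frame reduced faults, as is typical.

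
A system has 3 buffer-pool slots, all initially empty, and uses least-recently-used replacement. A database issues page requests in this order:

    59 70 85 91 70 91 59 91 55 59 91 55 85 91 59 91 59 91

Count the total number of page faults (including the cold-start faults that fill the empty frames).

8

59 -> miss, frames {59}
70 -> miss, frames {59,70}
85 -> miss, frames {59,70,85}
91 -> miss, evict 59, frames {70,85,91}
70 -> hit
91 -> hit
59 -> miss, evict 85, frames {70,91,59}
91 -> hit
55 -> miss, evict 70, frames {59,91,55}
59 -> hit
91 -> hit
55 -> hit
85 -> miss, evict 59, frames {91,55,85}
91 -> hit
59 -> miss, evict 55, frames {85,91,59}
91 -> hit
59 -> hit
91 -> hit
Page faults: 8.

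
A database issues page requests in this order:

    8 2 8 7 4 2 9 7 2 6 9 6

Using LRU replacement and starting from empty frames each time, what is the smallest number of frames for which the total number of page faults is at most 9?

f=1: 12 faults
f=2: 10 faults
f=3: 9 faults
f=4: 6 faults
f=5: 6 faults
f=6: 6 faults
Smallest f with faults ≤ 9 is 3.

3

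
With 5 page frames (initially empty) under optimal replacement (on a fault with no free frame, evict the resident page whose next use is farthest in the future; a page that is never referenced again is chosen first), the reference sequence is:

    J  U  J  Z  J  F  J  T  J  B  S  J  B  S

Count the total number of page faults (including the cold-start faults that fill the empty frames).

7

J: fault, frames {J}
U: fault, frames {J,U}
J: hit
Z: fault, frames {J,U,Z}
J: hit
F: fault, frames {J,U,Z,F}
J: hit
T: fault, frames {J,U,Z,F,T}
J: hit
B: fault, evict T, frames {J,U,Z,F,B}
S: fault, evict F, frames {J,U,Z,B,S}
J: hit
B: hit
S: hit
Page faults: 7.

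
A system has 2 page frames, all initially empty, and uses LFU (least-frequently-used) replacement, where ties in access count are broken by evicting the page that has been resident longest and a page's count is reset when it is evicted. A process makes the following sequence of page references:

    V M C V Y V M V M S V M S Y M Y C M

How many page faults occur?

14

V -> miss, frames (V)
M -> miss, frames (V M)
C -> miss, evict V, frames (M C)
V -> miss, evict M, frames (C V)
Y -> miss, evict C, frames (V Y)
V -> hit
M -> miss, evict Y, frames (V M)
V -> hit
M -> hit
S -> miss, evict M, frames (V S)
V -> hit
M -> miss, evict S, frames (V M)
S -> miss, evict M, frames (V S)
Y -> miss, evict S, frames (V Y)
M -> miss, evict Y, frames (V M)
Y -> miss, evict M, frames (V Y)
C -> miss, evict Y, frames (V C)
M -> miss, evict C, frames (V M)
Page faults: 14.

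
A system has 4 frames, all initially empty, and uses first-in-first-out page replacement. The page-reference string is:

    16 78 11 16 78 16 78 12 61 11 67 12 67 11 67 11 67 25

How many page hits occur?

16 → fault, frames [16]
78 → fault, frames [16, 78]
11 → fault, frames [16, 78, 11]
16 → hit
78 → hit
16 → hit
78 → hit
12 → fault, frames [16, 78, 11, 12]
61 → fault, evict 16, frames [78, 11, 12, 61]
11 → hit
67 → fault, evict 78, frames [11, 12, 61, 67]
12 → hit
67 → hit
11 → hit
67 → hit
11 → hit
67 → hit
25 → fault, evict 11, frames [12, 61, 67, 25]
Hits: 11.

11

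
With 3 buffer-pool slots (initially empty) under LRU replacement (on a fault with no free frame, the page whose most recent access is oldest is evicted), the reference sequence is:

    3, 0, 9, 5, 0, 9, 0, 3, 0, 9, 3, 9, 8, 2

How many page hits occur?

7

3 -> fault, frames [3]
0 -> fault, frames [3, 0]
9 -> fault, frames [3, 0, 9]
5 -> fault, evict 3, frames [0, 9, 5]
0 -> hit
9 -> hit
0 -> hit
3 -> fault, evict 5, frames [9, 0, 3]
0 -> hit
9 -> hit
3 -> hit
9 -> hit
8 -> fault, evict 0, frames [3, 9, 8]
2 -> fault, evict 3, frames [9, 8, 2]
Hits: 7.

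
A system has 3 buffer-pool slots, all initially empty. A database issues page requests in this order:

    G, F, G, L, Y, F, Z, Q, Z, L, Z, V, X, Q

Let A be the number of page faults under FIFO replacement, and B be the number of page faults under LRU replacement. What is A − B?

Under FIFO: F F . F F . F F . F . F F F → 10 faults.
Under LRU: F F . F F F F F . F . F F F → 11 faults.
A − B = 10 − 11 = -1.

-1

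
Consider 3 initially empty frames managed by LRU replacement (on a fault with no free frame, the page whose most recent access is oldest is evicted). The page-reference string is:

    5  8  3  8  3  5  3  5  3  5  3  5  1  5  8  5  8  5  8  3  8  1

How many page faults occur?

7

5: miss, frames {5}
8: miss, frames {5,8}
3: miss, frames {5,8,3}
8: hit
3: hit
5: hit
3: hit
5: hit
3: hit
5: hit
3: hit
5: hit
1: miss, evict 8, frames {3,5,1}
5: hit
8: miss, evict 3, frames {1,5,8}
5: hit
8: hit
5: hit
8: hit
3: miss, evict 1, frames {5,8,3}
8: hit
1: miss, evict 5, frames {3,8,1}
Page faults: 7.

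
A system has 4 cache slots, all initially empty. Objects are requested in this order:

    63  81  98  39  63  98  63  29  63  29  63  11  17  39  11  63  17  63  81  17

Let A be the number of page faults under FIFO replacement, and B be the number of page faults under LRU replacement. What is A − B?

1

Under FIFO: F F F F . . . F F . . F F F . . . . F . → 10 faults.
Under LRU: F F F F . . . F . . . F F F . . . . F . → 9 faults.
A − B = 10 − 9 = 1.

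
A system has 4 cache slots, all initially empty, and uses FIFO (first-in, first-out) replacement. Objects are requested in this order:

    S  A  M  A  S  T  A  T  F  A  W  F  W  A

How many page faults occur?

S -> fault, frames {S}
A -> fault, frames {S,A}
M -> fault, frames {S,A,M}
A -> hit
S -> hit
T -> fault, frames {S,A,M,T}
A -> hit
T -> hit
F -> fault, evict S, frames {A,M,T,F}
A -> hit
W -> fault, evict A, frames {M,T,F,W}
F -> hit
W -> hit
A -> fault, evict M, frames {T,F,W,A}
Page faults: 7.

7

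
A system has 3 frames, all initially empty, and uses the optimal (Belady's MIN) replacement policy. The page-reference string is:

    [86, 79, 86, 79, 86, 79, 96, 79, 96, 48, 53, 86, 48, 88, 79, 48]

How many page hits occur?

9

86 -> miss, frames [86]
79 -> miss, frames [86, 79]
86 -> hit
79 -> hit
86 -> hit
79 -> hit
96 -> miss, frames [86, 79, 96]
79 -> hit
96 -> hit
48 -> miss, evict 96, frames [86, 79, 48]
53 -> miss, evict 79, frames [86, 48, 53]
86 -> hit
48 -> hit
88 -> miss, evict 53, frames [86, 48, 88]
79 -> miss, evict 88, frames [86, 48, 79]
48 -> hit
Hits: 9.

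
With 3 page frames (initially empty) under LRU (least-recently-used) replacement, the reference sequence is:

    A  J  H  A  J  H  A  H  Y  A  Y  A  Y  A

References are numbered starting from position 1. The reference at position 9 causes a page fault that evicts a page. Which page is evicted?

J

pos 1: A -> miss, frames {A}
pos 2: J -> miss, frames {A,J}
pos 3: H -> miss, frames {A,J,H}
pos 4: A -> hit
pos 5: J -> hit
pos 6: H -> hit
pos 7: A -> hit
pos 8: H -> hit
pos 9: Y -> miss, evict J, frames {A,H,Y}
At position 9, page J is evicted.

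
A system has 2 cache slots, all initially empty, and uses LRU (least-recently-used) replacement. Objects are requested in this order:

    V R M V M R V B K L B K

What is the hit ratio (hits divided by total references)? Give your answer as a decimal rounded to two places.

0.08

V -> miss, frames (V)
R -> miss, frames (V R)
M -> miss, evict V, frames (R M)
V -> miss, evict R, frames (M V)
M -> hit
R -> miss, evict V, frames (M R)
V -> miss, evict M, frames (R V)
B -> miss, evict R, frames (V B)
K -> miss, evict V, frames (B K)
L -> miss, evict B, frames (K L)
B -> miss, evict K, frames (L B)
K -> miss, evict L, frames (B K)
Hits: 1 of 12 references → 1/12 = 0.0833.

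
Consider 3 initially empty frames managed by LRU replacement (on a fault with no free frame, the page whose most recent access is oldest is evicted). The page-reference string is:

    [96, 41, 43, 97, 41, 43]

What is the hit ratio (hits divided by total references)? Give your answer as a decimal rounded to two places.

96: fault, frames [96]
41: fault, frames [96, 41]
43: fault, frames [96, 41, 43]
97: fault, evict 96, frames [41, 43, 97]
41: hit
43: hit
Hits: 2 of 6 references → 2/6 = 0.3333.

0.33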